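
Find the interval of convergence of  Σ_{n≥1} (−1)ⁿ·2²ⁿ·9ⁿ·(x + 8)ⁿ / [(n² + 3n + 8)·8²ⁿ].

[-88/9, -56/9]

The ratio of consecutive coefficients is [(n² + 3n + 8)/((n+1)² + 3(n+1) + 8)] · 4·9/64 → 9/16.
Hence the series converges for |x + 8| < 1/(9/16) = 16/9, so the radius of convergence is 16/9.
At x = -56/9: absolute convergence follows by limit comparison with Σ 1/n².
At x = -88/9: the series is dominated by a constant times Σ 1/n², which converges (p = 2 > 1).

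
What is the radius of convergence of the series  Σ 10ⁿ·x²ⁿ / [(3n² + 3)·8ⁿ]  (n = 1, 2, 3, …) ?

R = 2√5/5

By the ratio test, |a_{n+1}/a_n| = [(3n² + 3)/(3(n+1)² + 3)] · 10/8 → 5/4.
Since the exponent of x increases by 2 each term, convergence requires |x|² < 4/5, hence R = 2√5/5.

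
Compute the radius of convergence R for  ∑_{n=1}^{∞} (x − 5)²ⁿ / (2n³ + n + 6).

R = 1

The ratio of consecutive coefficients is (2n³ + n + 6)/(2(n+1)³ + (n+1) + 6) → 1.
Writing y = (x − 5)², the series in y has radius 1, so |x − 5| < √(1) = 1 and R = 1.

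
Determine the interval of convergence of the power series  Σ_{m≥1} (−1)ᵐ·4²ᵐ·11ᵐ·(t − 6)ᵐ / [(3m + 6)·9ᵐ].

(1047/176, 1065/176]

By the ratio test, |a_{m+1}/a_m| = [(3m + 6)/(3(m+1) + 6)] · 16·11/9 → 176/9.
The series converges when 176/9 · |t − 6| < 1, giving R = 9/176.
When t = 1065/176, the terms alternate in sign and decrease monotonically to 0 in absolute value (size ~ c/m), so the alternating series test gives convergence.
Endpoint t = 1047/176: comparison with the harmonic series Σ 1/m shows the series diverges.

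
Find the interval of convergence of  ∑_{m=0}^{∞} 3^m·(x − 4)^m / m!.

Ratio test: |a_{m+1}/a_m| = 3 · 1/(m+1) → 0 as m → ∞.
The limit is 0, so the series converges for all x; R = ∞.

(−∞, ∞)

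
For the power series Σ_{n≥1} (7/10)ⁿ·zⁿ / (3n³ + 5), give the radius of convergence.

The ratio of consecutive coefficients is [(3n³ + 5)/(3(n+1)³ + 5)] · 7/10 → 7/10.
Hence the series converges for |z| < 1/(7/10) = 10/7, so the radius of convergence is 10/7.

R = 10/7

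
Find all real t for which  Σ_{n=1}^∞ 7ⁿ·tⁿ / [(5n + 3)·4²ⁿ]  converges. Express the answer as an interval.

Ratio test: |a_{n+1}/a_n| = [(5n + 3)/(5(n+1) + 3)] · 7/16 → 7/16 as n → ∞.
Thus R = 1/(7/16) = 16/7.
Check t = 16/7: the terms behave like c/n; limit comparison with the harmonic series gives divergence.
Check t = -16/7: the terms alternate in sign and decrease monotonically to 0 in absolute value (size ~ c/n), so the alternating series test gives convergence.

[-16/7, 16/7)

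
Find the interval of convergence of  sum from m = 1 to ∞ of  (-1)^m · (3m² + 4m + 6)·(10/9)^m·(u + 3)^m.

(-39/10, -21/10)

The ratio of consecutive coefficients is [(3(m+1)² + 4(m+1) + 6)/(3m² + 4m + 6)] · 10/9 → 10/9.
Convergence for |u + 3| · 10/9 < 1, i.e. |u + 3| < 9/10. So R = 9/10.
Check u = -21/10: the m-th term does not approach 0; divergence by the term test.
Endpoint u = -39/10: the terms have absolute value of order m², which does not tend to 0, so the series diverges by the divergence test.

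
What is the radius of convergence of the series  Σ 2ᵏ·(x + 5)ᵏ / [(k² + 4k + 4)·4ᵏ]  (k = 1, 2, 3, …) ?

R = 2

By the ratio test, |a_{k+1}/a_k| = [(k² + 4k + 4)/((k+1)² + 4(k+1) + 4)] · 2/4 → 1/2.
The series converges when 1/2 · |x + 5| < 1, giving R = 2.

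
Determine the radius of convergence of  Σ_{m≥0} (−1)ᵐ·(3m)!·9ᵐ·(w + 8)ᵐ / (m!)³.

Ratio test: |a_{m+1}/a_m| = (3m+1)·(3m+2)·(3m+3)/(m+1)³ · 9 → 243 as m → ∞.
Convergence for |w + 8| · 243 < 1, i.e. |w + 8| < 1/243. So R = 1/243.

R = 1/243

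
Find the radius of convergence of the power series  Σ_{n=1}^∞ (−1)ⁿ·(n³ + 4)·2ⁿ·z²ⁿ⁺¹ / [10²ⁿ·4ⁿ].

By the ratio test, |a_{n+1}/a_n| = [((n+1)³ + 4)/(n³ + 4)] · 2/(100·4) → 1/200.
Successive powers of z differ by 2, so the series converges when |z|² · 1/200 < 1, i.e. |z| < √(200). So R = 10√2.

R = 10√2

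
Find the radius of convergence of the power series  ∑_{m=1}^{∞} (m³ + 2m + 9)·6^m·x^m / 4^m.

R = 2/3

Apply the ratio test: |a_{m+1}| / |a_m| = [((m+1)³ + 2(m+1) + 9)/(m³ + 2m + 9)] · 6/4, which tends to 3/2 as m → ∞.
Convergence for |x| · 3/2 < 1, i.e. |x| < 2/3. So R = 2/3.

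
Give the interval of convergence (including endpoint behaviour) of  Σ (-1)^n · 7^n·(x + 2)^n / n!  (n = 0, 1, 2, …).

The ratio of consecutive coefficients is 7 · 1/(n+1) → 0.
The limit is 0, so the series converges for all x; R = ∞.

(−∞, ∞)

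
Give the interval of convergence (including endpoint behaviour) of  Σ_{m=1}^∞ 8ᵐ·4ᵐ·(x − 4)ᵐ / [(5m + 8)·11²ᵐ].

[7/32, 249/32)

Apply the ratio test: |a_{m+1}| / |a_m| = [(5m + 8)/(5(m+1) + 8)] · 8·4/121, which tends to 32/121 as m → ∞.
Hence the series converges for |x − 4| < 1/(32/121) = 121/32, so the radius of convergence is 121/32.
When x = 249/32, the terms behave like c/m; limit comparison with the harmonic series gives divergence.
At x = 7/32: convergence follows from the alternating series test (terms decrease monotonically to 0).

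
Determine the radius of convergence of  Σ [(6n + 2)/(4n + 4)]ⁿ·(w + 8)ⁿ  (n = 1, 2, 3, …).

R = 2/3

Root test: |a_n|^(1/n) = (6n + 2)/(4n + 4) → 3/2.
Hence the series converges for |w + 8| < 1/(3/2) = 2/3, so the radius of convergence is 2/3.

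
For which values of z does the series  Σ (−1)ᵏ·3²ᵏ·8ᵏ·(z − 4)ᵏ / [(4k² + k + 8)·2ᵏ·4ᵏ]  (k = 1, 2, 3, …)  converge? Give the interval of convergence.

[35/9, 37/9]

Ratio test: |a_{k+1}/a_k| = [(4k² + k + 8)/(4(k+1)² + (k+1) + 8)] · 9·8/(2·4) → 9 as k → ∞.
The series converges when 9 · |z − 4| < 1, giving R = 1/9.
At z = 37/9: the series is dominated by a constant times Σ 1/k², which converges (p = 2 > 1).
Endpoint z = 35/9: absolute convergence follows by limit comparison with Σ 1/k².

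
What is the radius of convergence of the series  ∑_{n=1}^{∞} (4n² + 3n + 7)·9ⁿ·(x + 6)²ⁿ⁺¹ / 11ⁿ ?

By the ratio test, |a_{n+1}/a_n| = [(4(n+1)² + 3(n+1) + 7)/(4n² + 3n + 7)] · 9/11 → 9/11.
Writing y = (x + 6)², the series in y has radius 11/9, so |x + 6| < √(11/9) and R = √11/3.

R = √11/3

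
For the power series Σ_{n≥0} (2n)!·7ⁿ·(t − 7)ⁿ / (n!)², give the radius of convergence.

R = 1/28

Ratio test: |a_{n+1}/a_n| = (2n+1)·(2n+2)/(n+1)² · 7 → 28 as n → ∞.
The series converges when 28 · |t − 7| < 1, giving R = 1/28.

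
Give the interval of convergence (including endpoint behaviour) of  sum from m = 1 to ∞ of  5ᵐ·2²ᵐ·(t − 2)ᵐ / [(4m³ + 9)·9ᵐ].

[31/20, 49/20]

The ratio of consecutive coefficients is [(4m³ + 9)/(4(m+1)³ + 9)] · 5·4/9 → 20/9.
Convergence for |t − 2| · 20/9 < 1, i.e. |t − 2| < 9/20. So R = 9/20.
Check t = 49/20: absolute convergence follows by limit comparison with Σ 1/m³.
Check t = 31/20: the terms are on the order of 1/m³, so the series converges absolutely by comparison with the p-series (p = 3 > 1).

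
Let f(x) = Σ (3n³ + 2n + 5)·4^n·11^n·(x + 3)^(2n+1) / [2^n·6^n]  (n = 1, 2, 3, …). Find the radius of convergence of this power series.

Apply the ratio test: |a_{n+1}| / |a_n| = [(3(n+1)³ + 2(n+1) + 5)/(3n³ + 2n + 5)] · 4·11/(2·6), which tends to 11/3 as n → ∞.
Writing y = (x + 3)², the series in y has radius 3/11, so |x + 3| < √(3/11) and R = √33/11.

R = √33/11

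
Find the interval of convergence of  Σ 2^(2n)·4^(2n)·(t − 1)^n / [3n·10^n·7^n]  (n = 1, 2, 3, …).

[-3/32, 67/32)

Ratio test: |a_{n+1}/a_n| = [3n/3(n+1)] · 4·16/(10·7) → 32/35 as n → ∞.
Hence the series converges for |t − 1| < 1/(32/35) = 35/32, so the radius of convergence is 35/32.
Check t = 67/32: comparison with the harmonic series Σ 1/n shows the series diverges.
Check t = -3/32: an alternating series whose terms decrease to 0 in absolute value, so it converges by the Leibniz criterion.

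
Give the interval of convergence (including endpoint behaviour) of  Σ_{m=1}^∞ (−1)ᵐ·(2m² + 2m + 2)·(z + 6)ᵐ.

(-7, -5)

Ratio test: |a_{m+1}/a_m| = (2(m+1)² + 2(m+1) + 2)/(2m² + 2m + 2) → 1 as m → ∞.
Hence R = 1.
Endpoint z = -5: the m-th term does not approach 0; divergence by the term test.
Check z = -7: the m-th term does not approach 0; divergence by the term test.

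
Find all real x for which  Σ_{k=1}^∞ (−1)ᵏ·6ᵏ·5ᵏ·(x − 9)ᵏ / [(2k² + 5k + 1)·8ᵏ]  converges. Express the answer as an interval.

Apply the ratio test: |a_{k+1}| / |a_k| = [(2k² + 5k + 1)/(2(k+1)² + 5(k+1) + 1)] · 6·5/8, which tends to 15/4 as k → ∞.
Hence the series converges for |x − 9| < 1/(15/4) = 4/15, so the radius of convergence is 4/15.
When x = 139/15, absolute convergence follows by limit comparison with Σ 1/k².
When x = 131/15, absolute convergence follows by limit comparison with Σ 1/k².

[131/15, 139/15]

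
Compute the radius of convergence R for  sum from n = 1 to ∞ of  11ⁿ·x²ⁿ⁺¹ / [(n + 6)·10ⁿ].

R = √110/11

Apply the ratio test: |a_{n+1}| / |a_n| = [(n + 6)/((n+1) + 6)] · 11/10, which tends to 11/10 as n → ∞.
Since the exponent of x increases by 2 each term, convergence requires |x|² < 10/11, hence R = √110/11.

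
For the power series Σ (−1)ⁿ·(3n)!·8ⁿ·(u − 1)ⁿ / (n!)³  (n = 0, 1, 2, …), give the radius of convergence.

R = 1/216

Ratio test: |a_{n+1}/a_n| = (3n+1)·(3n+2)·(3n+3)/(n+1)³ · 8 → 216 as n → ∞.
Convergence for |u − 1| · 216 < 1, i.e. |u − 1| < 1/216. So R = 1/216.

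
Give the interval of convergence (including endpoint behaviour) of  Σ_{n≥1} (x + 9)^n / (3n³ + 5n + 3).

Ratio test: |a_{n+1}/a_n| = (3n³ + 5n + 3)/(3(n+1)³ + 5(n+1) + 3) → 1 as n → ∞.
So the series converges when |x + 9| < 1 and diverges when |x + 9| > 1; R = 1.
Endpoint x = -8: the terms are on the order of 1/n³, so the series converges absolutely by comparison with the p-series (p = 3 > 1).
Check x = -10: the series is dominated by a constant times Σ 1/n³, which converges (p = 3 > 1).

[-10, -8]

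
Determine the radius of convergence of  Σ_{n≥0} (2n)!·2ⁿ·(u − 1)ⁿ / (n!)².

The ratio of consecutive coefficients is (2n+1)·(2n+2)/(n+1)² · 2 → 8.
Thus R = 1/(8) = 1/8.

R = 1/8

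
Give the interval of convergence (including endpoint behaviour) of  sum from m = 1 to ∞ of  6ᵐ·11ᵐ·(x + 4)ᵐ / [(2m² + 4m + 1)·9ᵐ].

Apply the ratio test: |a_{m+1}| / |a_m| = [(2m² + 4m + 1)/(2(m+1)² + 4(m+1) + 1)] · 6·11/9, which tends to 22/3 as m → ∞.
The series converges when 22/3 · |x + 4| < 1, giving R = 3/22.
Endpoint x = -85/22: absolute convergence follows by limit comparison with Σ 1/m².
When x = -91/22, the terms are on the order of 1/m², so the series converges absolutely by comparison with the p-series (p = 2 > 1).

[-91/22, -85/22]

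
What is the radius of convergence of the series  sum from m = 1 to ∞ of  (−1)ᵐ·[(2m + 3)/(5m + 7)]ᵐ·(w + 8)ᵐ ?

R = 5/2

Applying the root test, |a_m|^(1/m) = (2m + 3)/(5m + 7) → 2/5.
Convergence for |w + 8| · 2/5 < 1, i.e. |w + 8| < 5/2. So R = 5/2.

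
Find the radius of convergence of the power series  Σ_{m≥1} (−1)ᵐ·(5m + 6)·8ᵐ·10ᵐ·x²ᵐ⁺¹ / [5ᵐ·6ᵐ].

The ratio of consecutive coefficients is [(5(m+1) + 6)/(5m + 6)] · 8·10/(5·6) → 8/3.
Since the exponent of x increases by 2 each term, convergence requires |x|² < 3/8, hence R = √6/4.

R = √6/4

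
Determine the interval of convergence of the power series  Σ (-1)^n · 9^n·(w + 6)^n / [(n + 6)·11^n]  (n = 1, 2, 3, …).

The ratio of consecutive coefficients is [(n + 6)/((n+1) + 6)] · 9/11 → 9/11.
The series converges when 9/11 · |w + 6| < 1, giving R = 11/9.
Endpoint w = -43/9: an alternating series whose terms decrease to 0 in absolute value, so it converges by the Leibniz criterion.
Endpoint w = -65/9: the terms are asymptotic to a nonzero constant times 1/n, so the series diverges by limit comparison with Σ 1/n.

(-65/9, -43/9]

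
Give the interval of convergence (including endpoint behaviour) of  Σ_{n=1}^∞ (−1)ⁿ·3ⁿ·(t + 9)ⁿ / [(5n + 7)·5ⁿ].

(-32/3, -22/3]

Ratio test: |a_{n+1}/a_n| = [(5n + 7)/(5(n+1) + 7)] · 3/5 → 3/5 as n → ∞.
Hence the series converges for |t + 9| < 1/(3/5) = 5/3, so the radius of convergence is 5/3.
At t = -22/3: the terms alternate in sign and decrease monotonically to 0 in absolute value (size ~ c/n), so the alternating series test gives convergence.
When t = -32/3, the terms behave like c/n; limit comparison with the harmonic series gives divergence.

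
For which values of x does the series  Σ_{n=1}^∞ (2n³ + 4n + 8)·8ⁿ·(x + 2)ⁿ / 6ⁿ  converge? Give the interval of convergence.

By the ratio test, |a_{n+1}/a_n| = [(2(n+1)³ + 4(n+1) + 8)/(2n³ + 4n + 8)] · 8/6 → 4/3.
The series converges when 4/3 · |x + 2| < 1, giving R = 3/4.
Endpoint x = -5/4: the terms do not tend to 0, so the series diverges.
At x = -11/4: the terms have absolute value of order n³, which does not tend to 0, so the series diverges by the divergence test.

(-11/4, -5/4)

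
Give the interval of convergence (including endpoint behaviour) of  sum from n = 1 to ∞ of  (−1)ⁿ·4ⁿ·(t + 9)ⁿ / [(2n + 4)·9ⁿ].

(-45/4, -27/4]

The ratio of consecutive coefficients is [(2n + 4)/(2(n+1) + 4)] · 4/9 → 4/9.
Thus R = 1/(4/9) = 9/4.
Check t = -27/4: the terms alternate in sign and decrease monotonically to 0 in absolute value (size ~ c/n), so the alternating series test gives convergence.
At t = -45/4: the terms behave like c/n; limit comparison with the harmonic series gives divergence.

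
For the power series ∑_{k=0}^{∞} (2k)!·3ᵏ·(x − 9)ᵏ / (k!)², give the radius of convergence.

The ratio of consecutive coefficients is (2k+1)·(2k+2)/(k+1)² · 3 → 12.
The series converges when 12 · |x − 9| < 1, giving R = 1/12.

R = 1/12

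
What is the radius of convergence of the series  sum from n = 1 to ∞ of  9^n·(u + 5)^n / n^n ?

R = ∞

Applying the root test, |a_n|^(1/n) = 9/n → 0.
Since the n-th root of |a_n| tends to 0, the series converges for all real u; R = ∞.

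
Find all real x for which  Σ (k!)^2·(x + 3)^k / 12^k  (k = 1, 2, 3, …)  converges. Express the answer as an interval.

The ratio of consecutive coefficients is (k+1)² · 1/12 → ∞.
The terms grow without bound for any (x + 3) ≠ 0, so R = 0 (convergence only at x = -3).

{-3}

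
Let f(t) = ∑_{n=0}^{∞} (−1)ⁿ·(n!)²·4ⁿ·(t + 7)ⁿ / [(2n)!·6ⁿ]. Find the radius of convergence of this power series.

Apply the ratio test: |a_{n+1}| / |a_n| = (n+1)²/[(2n+1)·(2n+2)] · 4/6, which tends to 1/6 as n → ∞.
Convergence for |t + 7| · 1/6 < 1, i.e. |t + 7| < 6. So R = 6.

R = 6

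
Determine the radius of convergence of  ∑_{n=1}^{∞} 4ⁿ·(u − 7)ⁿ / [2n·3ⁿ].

R = 3/4

Ratio test: |a_{n+1}/a_n| = [2n/2(n+1)] · 4/3 → 4/3 as n → ∞.
Hence the series converges for |u − 7| < 1/(4/3) = 3/4, so the radius of convergence is 3/4.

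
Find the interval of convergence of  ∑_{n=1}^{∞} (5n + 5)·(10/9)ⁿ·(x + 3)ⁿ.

(-39/10, -21/10)

By the ratio test, |a_{n+1}/a_n| = [(5(n+1) + 5)/(5n + 5)] · 10/9 → 10/9.
The series converges when 10/9 · |x + 3| < 1, giving R = 9/10.
At x = -21/10: the terms do not tend to 0, so the series diverges.
Endpoint x = -39/10: the terms have absolute value of order n, which does not tend to 0, so the series diverges by the divergence test.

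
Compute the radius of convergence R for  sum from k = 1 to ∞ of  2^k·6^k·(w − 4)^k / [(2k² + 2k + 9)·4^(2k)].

R = 4/3

By the ratio test, |a_{k+1}/a_k| = [(2k² + 2k + 9)/(2(k+1)² + 2(k+1) + 9)] · 2·6/16 → 3/4.
Thus R = 1/(3/4) = 4/3.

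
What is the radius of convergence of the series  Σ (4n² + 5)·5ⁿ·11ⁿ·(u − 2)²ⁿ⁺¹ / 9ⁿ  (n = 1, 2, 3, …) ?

By the ratio test, |a_{n+1}/a_n| = [(4(n+1)² + 5)/(4n² + 5)] · 5·11/9 → 55/9.
Writing y = (u − 2)², the series in y has radius 9/55, so |u − 2| < √(9/55) and R = 3√55/55.

R = 3√55/55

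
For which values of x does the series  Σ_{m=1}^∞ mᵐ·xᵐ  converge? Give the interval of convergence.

{0}

Applying the root test, |a_m|^(1/m) = m → ∞.
Since the m-th root of |a_m| is unbounded, the series converges only at x = 0; R = 0.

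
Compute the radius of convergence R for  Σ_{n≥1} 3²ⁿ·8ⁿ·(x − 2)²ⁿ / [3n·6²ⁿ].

Ratio test: |a_{n+1}/a_n| = [3n/3(n+1)] · 9·8/36 → 2 as n → ∞.
Writing y = (x − 2)², the series in y has radius 1/2, so |x − 2| < √(1/2) and R = √2/2.

R = √2/2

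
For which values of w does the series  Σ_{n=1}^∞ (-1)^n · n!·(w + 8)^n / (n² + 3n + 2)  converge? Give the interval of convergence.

The ratio of consecutive coefficients is (n+1) · (n² + 3n + 2)/((n+1)² + 3(n+1) + 2) → ∞.
The terms grow without bound for any (w + 8) ≠ 0, so R = 0 (convergence only at w = -8).

{-8}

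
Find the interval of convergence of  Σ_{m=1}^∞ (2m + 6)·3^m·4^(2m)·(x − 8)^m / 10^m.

The ratio of consecutive coefficients is [(2(m+1) + 6)/(2m + 6)] · 3·16/10 → 24/5.
Thus R = 1/(24/5) = 5/24.
At x = 197/24: the terms have absolute value of order m, which does not tend to 0, so the series diverges by the divergence test.
Endpoint x = 187/24: the terms do not tend to 0, so the series diverges.

(187/24, 197/24)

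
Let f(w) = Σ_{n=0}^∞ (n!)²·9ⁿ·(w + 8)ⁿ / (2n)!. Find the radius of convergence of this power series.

R = 4/9

The ratio of consecutive coefficients is (n+1)²/[(2n+1)·(2n+2)] · 9 → 9/4.
Convergence for |w + 8| · 9/4 < 1, i.e. |w + 8| < 4/9. So R = 4/9.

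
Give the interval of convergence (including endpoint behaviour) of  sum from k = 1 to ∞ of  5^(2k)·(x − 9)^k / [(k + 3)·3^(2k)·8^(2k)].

[-351/25, 801/25)

The ratio of consecutive coefficients is [(k + 3)/((k+1) + 3)] · 25/(9·64) → 25/576.
Convergence for |x − 9| · 25/576 < 1, i.e. |x − 9| < 576/25. So R = 576/25.
Check x = 801/25: the terms behave like c/k; limit comparison with the harmonic series gives divergence.
Check x = -351/25: convergence follows from the alternating series test (terms decrease monotonically to 0).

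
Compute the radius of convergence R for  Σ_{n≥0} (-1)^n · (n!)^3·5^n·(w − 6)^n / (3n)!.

Apply the ratio test: |a_{n+1}| / |a_n| = (n+1)³/[(3n+1)·(3n+2)·(3n+3)] · 5, which tends to 5/27 as n → ∞.
Thus R = 1/(5/27) = 27/5.

R = 27/5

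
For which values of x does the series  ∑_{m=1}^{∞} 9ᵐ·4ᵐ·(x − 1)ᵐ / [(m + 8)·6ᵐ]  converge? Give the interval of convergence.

Ratio test: |a_{m+1}/a_m| = [(m + 8)/((m+1) + 8)] · 9·4/6 → 6 as m → ∞.
The series converges when 6 · |x − 1| < 1, giving R = 1/6.
When x = 7/6, comparison with the harmonic series Σ 1/m shows the series diverges.
Endpoint x = 5/6: an alternating series whose terms decrease to 0 in absolute value, so it converges by the Leibniz criterion.

[5/6, 7/6)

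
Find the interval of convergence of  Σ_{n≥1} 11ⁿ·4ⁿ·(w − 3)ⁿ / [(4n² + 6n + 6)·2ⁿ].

[65/22, 67/22]

The ratio of consecutive coefficients is [(4n² + 6n + 6)/(4(n+1)² + 6(n+1) + 6)] · 11·4/2 → 22.
The series converges when 22 · |w − 3| < 1, giving R = 1/22.
Check w = 67/22: the terms are on the order of 1/n², so the series converges absolutely by comparison with the p-series (p = 2 > 1).
Endpoint w = 65/22: the terms are on the order of 1/n², so the series converges absolutely by comparison with the p-series (p = 2 > 1).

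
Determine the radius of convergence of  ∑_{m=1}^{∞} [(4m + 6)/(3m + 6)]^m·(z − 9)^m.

R = 3/4

Root test: |a_m|^(1/m) = (4m + 6)/(3m + 6) → 4/3.
The series converges when 4/3 · |z − 9| < 1, giving R = 3/4.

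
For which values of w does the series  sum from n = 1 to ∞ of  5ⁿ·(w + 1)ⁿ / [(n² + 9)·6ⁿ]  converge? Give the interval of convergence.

By the ratio test, |a_{n+1}/a_n| = [(n² + 9)/((n+1)² + 9)] · 5/6 → 5/6.
The series converges when 5/6 · |w + 1| < 1, giving R = 6/5.
At w = 1/5: the series is dominated by a constant times Σ 1/n², which converges (p = 2 > 1).
When w = -11/5, the series is dominated by a constant times Σ 1/n², which converges (p = 2 > 1).

[-11/5, 1/5]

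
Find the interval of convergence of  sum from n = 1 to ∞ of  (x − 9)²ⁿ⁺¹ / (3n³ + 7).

Ratio test: |a_{n+1}/a_n| = (3n³ + 7)/(3(n+1)³ + 7) → 1 as n → ∞.
Writing y = (x − 9)², the series in y has radius 1, so |x − 9| < √(1) = 1 and R = 1.
Endpoint x = 10: the terms are on the order of 1/n³, so the series converges absolutely by comparison with the p-series (p = 3 > 1).
Endpoint x = 8: absolute convergence follows by limit comparison with Σ 1/n³.

[8, 10]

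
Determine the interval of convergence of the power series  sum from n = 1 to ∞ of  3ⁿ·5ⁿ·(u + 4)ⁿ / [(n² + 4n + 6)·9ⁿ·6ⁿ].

Apply the ratio test: |a_{n+1}| / |a_n| = [(n² + 4n + 6)/((n+1)² + 4(n+1) + 6)] · 3·5/(9·6), which tends to 5/18 as n → ∞.
The series converges when 5/18 · |u + 4| < 1, giving R = 18/5.
Endpoint u = -2/5: the terms are on the order of 1/n², so the series converges absolutely by comparison with the p-series (p = 2 > 1).
At u = -38/5: the series is dominated by a constant times Σ 1/n², which converges (p = 2 > 1).

[-38/5, -2/5]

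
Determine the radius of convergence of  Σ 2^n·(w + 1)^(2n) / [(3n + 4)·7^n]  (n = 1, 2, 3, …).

R = √14/2

By the ratio test, |a_{n+1}/a_n| = [(3n + 4)/(3(n+1) + 4)] · 2/7 → 2/7.
Since the exponent of (w + 1) increases by 2 each term, convergence requires |w + 1|² < 7/2, hence R = √14/2.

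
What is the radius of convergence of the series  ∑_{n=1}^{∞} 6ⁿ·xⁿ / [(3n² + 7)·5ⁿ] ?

Apply the ratio test: |a_{n+1}| / |a_n| = [(3n² + 7)/(3(n+1)² + 7)] · 6/5, which tends to 6/5 as n → ∞.
Thus R = 1/(6/5) = 5/6.

R = 5/6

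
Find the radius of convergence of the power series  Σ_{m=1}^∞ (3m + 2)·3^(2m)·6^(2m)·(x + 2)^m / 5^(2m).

Apply the ratio test: |a_{m+1}| / |a_m| = [(3(m+1) + 2)/(3m + 2)] · 9·36/25, which tends to 324/25 as m → ∞.
The series converges when 324/25 · |x + 2| < 1, giving R = 25/324.

R = 25/324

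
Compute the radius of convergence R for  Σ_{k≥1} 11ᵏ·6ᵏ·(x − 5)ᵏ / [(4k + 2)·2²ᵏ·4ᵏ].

By the ratio test, |a_{k+1}/a_k| = [(4k + 2)/(4(k+1) + 2)] · 11·6/(4·4) → 33/8.
Thus R = 1/(33/8) = 8/33.

R = 8/33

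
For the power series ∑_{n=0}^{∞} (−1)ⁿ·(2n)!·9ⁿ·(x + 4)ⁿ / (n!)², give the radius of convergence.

R = 1/36

By the ratio test, |a_{n+1}/a_n| = (2n+1)·(2n+2)/(n+1)² · 9 → 36.
The series converges when 36 · |x + 4| < 1, giving R = 1/36.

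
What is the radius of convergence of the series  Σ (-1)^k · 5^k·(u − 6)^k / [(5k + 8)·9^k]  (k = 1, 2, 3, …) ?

Apply the ratio test: |a_{k+1}| / |a_k| = [(5k + 8)/(5(k+1) + 8)] · 5/9, which tends to 5/9 as k → ∞.
Convergence for |u − 6| · 5/9 < 1, i.e. |u − 6| < 9/5. So R = 9/5.

R = 9/5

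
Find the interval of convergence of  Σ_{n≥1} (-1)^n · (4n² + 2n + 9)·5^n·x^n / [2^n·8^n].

(-16/5, 16/5)

Apply the ratio test: |a_{n+1}| / |a_n| = [(4(n+1)² + 2(n+1) + 9)/(4n² + 2n + 9)] · 5/(2·8), which tends to 5/16 as n → ∞.
The series converges when 5/16 · |x| < 1, giving R = 16/5.
Endpoint x = 16/5: the terms have absolute value of order n², which does not tend to 0, so the series diverges by the divergence test.
At x = -16/5: the terms do not tend to 0, so the series diverges.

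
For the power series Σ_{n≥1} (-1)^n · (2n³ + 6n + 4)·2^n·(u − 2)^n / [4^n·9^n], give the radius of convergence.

By the ratio test, |a_{n+1}/a_n| = [(2(n+1)³ + 6(n+1) + 4)/(2n³ + 6n + 4)] · 2/(4·9) → 1/18.
Convergence for |u − 2| · 1/18 < 1, i.e. |u − 2| < 18. So R = 18.

R = 18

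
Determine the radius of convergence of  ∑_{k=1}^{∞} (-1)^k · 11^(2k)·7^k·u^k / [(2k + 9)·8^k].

Apply the ratio test: |a_{k+1}| / |a_k| = [(2k + 9)/(2(k+1) + 9)] · 121·7/8, which tends to 847/8 as k → ∞.
Convergence for |u| · 847/8 < 1, i.e. |u| < 8/847. So R = 8/847.

R = 8/847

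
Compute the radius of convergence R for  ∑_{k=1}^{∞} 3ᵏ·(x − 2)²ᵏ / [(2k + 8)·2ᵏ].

R = √6/3

By the ratio test, |a_{k+1}/a_k| = [(2k + 8)/(2(k+1) + 8)] · 3/2 → 3/2.
Writing y = (x − 2)², the series in y has radius 2/3, so |x − 2| < √(2/3) and R = √6/3.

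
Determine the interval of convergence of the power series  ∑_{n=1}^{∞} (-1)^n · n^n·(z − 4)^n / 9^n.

By the Cauchy root test, |a_n|^(1/n) = n/9 → ∞.
The root grows without bound, so R = 0 (convergence only at z = 4).

{4}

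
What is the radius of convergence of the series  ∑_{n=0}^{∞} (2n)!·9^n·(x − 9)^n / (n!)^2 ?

R = 1/36

By the ratio test, |a_{n+1}/a_n| = (2n+1)·(2n+2)/(n+1)² · 9 → 36.
The series converges when 36 · |x − 9| < 1, giving R = 1/36.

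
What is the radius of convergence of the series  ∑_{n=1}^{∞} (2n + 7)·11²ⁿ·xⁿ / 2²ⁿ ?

Apply the ratio test: |a_{n+1}| / |a_n| = [(2(n+1) + 7)/(2n + 7)] · 121/4, which tends to 121/4 as n → ∞.
Hence the series converges for |x| < 1/(121/4) = 4/121, so the radius of convergence is 4/121.

R = 4/121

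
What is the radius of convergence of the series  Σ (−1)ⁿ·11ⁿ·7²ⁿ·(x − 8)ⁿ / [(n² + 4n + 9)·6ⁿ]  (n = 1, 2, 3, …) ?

R = 6/539

The ratio of consecutive coefficients is [(n² + 4n + 9)/((n+1)² + 4(n+1) + 9)] · 11·49/6 → 539/6.
Thus R = 1/(539/6) = 6/539.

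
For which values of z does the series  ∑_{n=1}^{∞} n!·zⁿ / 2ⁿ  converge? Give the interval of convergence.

{0}

By the ratio test, |a_{n+1}/a_n| = (n+1) · 1/2 → ∞.
The ratio grows without bound, so the series diverges whenever z ≠ 0; it converges only at z = 0. R = 0.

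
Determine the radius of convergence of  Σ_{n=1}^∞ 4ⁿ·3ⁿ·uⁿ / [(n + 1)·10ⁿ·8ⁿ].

R = 20/3

Ratio test: |a_{n+1}/a_n| = [(n + 1)/((n+1) + 1)] · 4·3/(10·8) → 3/20 as n → ∞.
The series converges when 3/20 · |u| < 1, giving R = 20/3.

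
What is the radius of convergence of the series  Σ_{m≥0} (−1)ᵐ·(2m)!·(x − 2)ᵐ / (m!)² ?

The ratio of consecutive coefficients is (2m+1)·(2m+2)/(m+1)² → 4.
Thus R = 1/(4) = 1/4.

R = 1/4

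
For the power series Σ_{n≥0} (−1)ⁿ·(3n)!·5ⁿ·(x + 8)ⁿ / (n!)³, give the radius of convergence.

By the ratio test, |a_{n+1}/a_n| = (3n+1)·(3n+2)·(3n+3)/(n+1)³ · 5 → 135.
Hence the series converges for |x + 8| < 1/(135) = 1/135, so the radius of convergence is 1/135.

R = 1/135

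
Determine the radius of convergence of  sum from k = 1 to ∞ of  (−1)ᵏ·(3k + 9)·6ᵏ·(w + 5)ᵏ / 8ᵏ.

By the ratio test, |a_{k+1}/a_k| = [(3(k+1) + 9)/(3k + 9)] · 6/8 → 3/4.
The series converges when 3/4 · |w + 5| < 1, giving R = 4/3.

R = 4/3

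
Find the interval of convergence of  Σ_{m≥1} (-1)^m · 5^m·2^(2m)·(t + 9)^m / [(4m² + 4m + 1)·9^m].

[-189/20, -171/20]

By the ratio test, |a_{m+1}/a_m| = [(4m² + 4m + 1)/(4(m+1)² + 4(m+1) + 1)] · 5·4/9 → 20/9.
Convergence for |t + 9| · 20/9 < 1, i.e. |t + 9| < 9/20. So R = 9/20.
Endpoint t = -171/20: the series is dominated by a constant times Σ 1/m², which converges (p = 2 > 1).
When t = -189/20, the terms are on the order of 1/m², so the series converges absolutely by comparison with the p-series (p = 2 > 1).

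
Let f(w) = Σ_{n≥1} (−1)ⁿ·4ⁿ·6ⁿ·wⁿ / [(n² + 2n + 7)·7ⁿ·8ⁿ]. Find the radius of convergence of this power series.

Ratio test: |a_{n+1}/a_n| = [(n² + 2n + 7)/((n+1)² + 2(n+1) + 7)] · 4·6/(7·8) → 3/7 as n → ∞.
Hence the series converges for |w| < 1/(3/7) = 7/3, so the radius of convergence is 7/3.

R = 7/3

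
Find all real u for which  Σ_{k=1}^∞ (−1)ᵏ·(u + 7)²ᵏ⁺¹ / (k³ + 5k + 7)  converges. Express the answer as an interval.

By the ratio test, |a_{k+1}/a_k| = (k³ + 5k + 7)/((k+1)³ + 5(k+1) + 7) → 1.
Since the exponent of (u + 7) increases by 2 each term, convergence requires |u + 7|² < 1, hence R = 1.
At u = -6: the series is dominated by a constant times Σ 1/k³, which converges (p = 3 > 1).
At u = -8: the terms are on the order of 1/k³, so the series converges absolutely by comparison with the p-series (p = 3 > 1).

[-8, -6]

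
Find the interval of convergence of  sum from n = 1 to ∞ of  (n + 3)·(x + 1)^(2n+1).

(-2, 0)

Ratio test: |a_{n+1}/a_n| = ((n+1) + 3)/(n + 3) → 1 as n → ∞.
Successive powers of (x + 1) differ by 2, so the series converges when |x + 1|² · 1 < 1, i.e. |x + 1| < √(1) = 1. So R = 1.
Check x = 0: the n-th term does not approach 0; divergence by the term test.
Check x = -2: the n-th term does not approach 0; divergence by the term test.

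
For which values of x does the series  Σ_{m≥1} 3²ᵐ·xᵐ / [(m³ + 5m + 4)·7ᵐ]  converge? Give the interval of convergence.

[-7/9, 7/9]

Ratio test: |a_{m+1}/a_m| = [(m³ + 5m + 4)/((m+1)³ + 5(m+1) + 4)] · 9/7 → 9/7 as m → ∞.
Thus R = 1/(9/7) = 7/9.
Endpoint x = 7/9: the terms are on the order of 1/m³, so the series converges absolutely by comparison with the p-series (p = 3 > 1).
Endpoint x = -7/9: absolute convergence follows by limit comparison with Σ 1/m³.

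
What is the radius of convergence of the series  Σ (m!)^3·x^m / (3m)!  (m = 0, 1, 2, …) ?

R = 27

By the ratio test, |a_{m+1}/a_m| = (m+1)³/[(3m+1)·(3m+2)·(3m+3)] → 1/27.
Thus R = 1/(1/27) = 27.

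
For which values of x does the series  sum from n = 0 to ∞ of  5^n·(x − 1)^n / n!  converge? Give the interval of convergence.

(−∞, ∞)

Apply the ratio test: |a_{n+1}| / |a_n| = 5 · 1/(n+1), which tends to 0 as n → ∞.
The ratio tends to 0 regardless of x, hence R = ∞.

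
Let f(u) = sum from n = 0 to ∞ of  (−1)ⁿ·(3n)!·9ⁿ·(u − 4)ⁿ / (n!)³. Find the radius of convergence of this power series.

The ratio of consecutive coefficients is (3n+1)·(3n+2)·(3n+3)/(n+1)³ · 9 → 243.
Convergence for |u − 4| · 243 < 1, i.e. |u − 4| < 1/243. So R = 1/243.

R = 1/243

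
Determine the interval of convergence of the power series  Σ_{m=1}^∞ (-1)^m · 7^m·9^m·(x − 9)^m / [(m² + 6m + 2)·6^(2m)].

Apply the ratio test: |a_{m+1}| / |a_m| = [(m² + 6m + 2)/((m+1)² + 6(m+1) + 2)] · 7·9/36, which tends to 7/4 as m → ∞.
Hence the series converges for |x − 9| < 1/(7/4) = 4/7, so the radius of convergence is 4/7.
When x = 67/7, the terms are on the order of 1/m², so the series converges absolutely by comparison with the p-series (p = 2 > 1).
Check x = 59/7: the series is dominated by a constant times Σ 1/m², which converges (p = 2 > 1).

[59/7, 67/7]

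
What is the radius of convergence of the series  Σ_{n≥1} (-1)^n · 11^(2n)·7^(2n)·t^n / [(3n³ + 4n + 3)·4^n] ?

The ratio of consecutive coefficients is [(3n³ + 4n + 3)/(3(n+1)³ + 4(n+1) + 3)] · 121·49/4 → 5929/4.
The series converges when 5929/4 · |t| < 1, giving R = 4/5929.

R = 4/5929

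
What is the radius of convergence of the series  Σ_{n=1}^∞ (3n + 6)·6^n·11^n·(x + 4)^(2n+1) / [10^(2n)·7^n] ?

The ratio of consecutive coefficients is [(3(n+1) + 6)/(3n + 6)] · 6·11/(100·7) → 33/350.
Successive powers of (x + 4) differ by 2, so the series converges when |x + 4|² · 33/350 < 1, i.e. |x + 4| < √(350/33). So R = 5√462/33.

R = 5√462/33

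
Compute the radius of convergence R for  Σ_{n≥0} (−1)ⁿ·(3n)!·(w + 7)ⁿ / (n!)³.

R = 1/27

By the ratio test, |a_{n+1}/a_n| = (3n+1)·(3n+2)·(3n+3)/(n+1)³ → 27.
Thus R = 1/(27) = 1/27.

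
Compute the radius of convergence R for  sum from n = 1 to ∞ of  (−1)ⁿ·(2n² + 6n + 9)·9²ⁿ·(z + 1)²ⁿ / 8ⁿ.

The ratio of consecutive coefficients is [(2(n+1)² + 6(n+1) + 9)/(2n² + 6n + 9)] · 81/8 → 81/8.
Since the exponent of (z + 1) increases by 2 each term, convergence requires |z + 1|² < 8/81, hence R = 2√2/9.

R = 2√2/9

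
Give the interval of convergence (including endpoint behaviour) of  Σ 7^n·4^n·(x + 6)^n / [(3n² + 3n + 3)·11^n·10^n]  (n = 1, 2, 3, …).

The ratio of consecutive coefficients is [(3n² + 3n + 3)/(3(n+1)² + 3(n+1) + 3)] · 7·4/(11·10) → 14/55.
The series converges when 14/55 · |x + 6| < 1, giving R = 55/14.
Endpoint x = -29/14: the series is dominated by a constant times Σ 1/n², which converges (p = 2 > 1).
Check x = -139/14: the terms are on the order of 1/n², so the series converges absolutely by comparison with the p-series (p = 2 > 1).

[-139/14, -29/14]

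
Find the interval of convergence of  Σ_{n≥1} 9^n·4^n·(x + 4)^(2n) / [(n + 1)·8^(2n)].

By the ratio test, |a_{n+1}/a_n| = [(n + 1)/((n+1) + 1)] · 9·4/64 → 9/16.
Since the exponent of (x + 4) increases by 2 each term, convergence requires |x + 4|² < 16/9, hence R = 4/3.
Endpoint x = -8/3: the terms are asymptotic to a nonzero constant times 1/n, so the series diverges by limit comparison with Σ 1/n.
Check x = -16/3: the terms are asymptotic to a nonzero constant times 1/n, so the series diverges by limit comparison with Σ 1/n.

(-16/3, -8/3)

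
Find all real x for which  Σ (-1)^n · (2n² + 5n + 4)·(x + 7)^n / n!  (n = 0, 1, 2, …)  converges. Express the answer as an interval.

(−∞, ∞)

Ratio test: |a_{n+1}/a_n| = (2(n+1)² + 5(n+1) + 4)/(2n² + 5n + 4) · 1/(n+1) → 0 as n → ∞.
The limit is 0, so the series converges for all x; R = ∞.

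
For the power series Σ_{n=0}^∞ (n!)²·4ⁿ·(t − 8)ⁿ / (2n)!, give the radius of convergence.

R = 1

By the ratio test, |a_{n+1}/a_n| = (n+1)²/[(2n+1)·(2n+2)] · 4 → 1.
Hence R = 1.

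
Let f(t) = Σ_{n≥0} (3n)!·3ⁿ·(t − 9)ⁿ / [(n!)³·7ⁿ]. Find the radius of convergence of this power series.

R = 7/81

Apply the ratio test: |a_{n+1}| / |a_n| = (3n+1)·(3n+2)·(3n+3)/(n+1)³ · 3/7, which tends to 81/7 as n → ∞.
The series converges when 81/7 · |t − 9| < 1, giving R = 7/81.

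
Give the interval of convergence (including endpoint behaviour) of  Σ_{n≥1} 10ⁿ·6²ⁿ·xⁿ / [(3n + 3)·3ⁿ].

[-1/120, 1/120)

Apply the ratio test: |a_{n+1}| / |a_n| = [(3n + 3)/(3(n+1) + 3)] · 10·36/3, which tends to 120 as n → ∞.
Hence the series converges for |x| < 1/(120) = 1/120, so the radius of convergence is 1/120.
Endpoint x = 1/120: comparison with the harmonic series Σ 1/n shows the series diverges.
Check x = -1/120: the terms alternate in sign and decrease monotonically to 0 in absolute value (size ~ c/n), so the alternating series test gives convergence.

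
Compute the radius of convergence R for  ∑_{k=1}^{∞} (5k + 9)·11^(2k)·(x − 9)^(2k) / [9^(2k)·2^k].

R = 9√2/11

Ratio test: |a_{k+1}/a_k| = [(5(k+1) + 9)/(5k + 9)] · 121/(81·2) → 121/162 as k → ∞.
Successive powers of (x − 9) differ by 2, so the series converges when |x − 9|² · 121/162 < 1, i.e. |x − 9| < √(162/121). So R = 9√2/11.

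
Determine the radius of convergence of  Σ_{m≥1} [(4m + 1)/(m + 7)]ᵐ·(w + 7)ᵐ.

By the Cauchy root test, |a_m|^(1/m) = (4m + 1)/(m + 7) → 4.
Convergence for |w + 7| · 4 < 1, i.e. |w + 7| < 1/4. So R = 1/4.

R = 1/4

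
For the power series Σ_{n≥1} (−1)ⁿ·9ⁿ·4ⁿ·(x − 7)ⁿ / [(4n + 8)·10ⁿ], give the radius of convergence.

R = 5/18

Ratio test: |a_{n+1}/a_n| = [(4n + 8)/(4(n+1) + 8)] · 9·4/10 → 18/5 as n → ∞.
The series converges when 18/5 · |x − 7| < 1, giving R = 5/18.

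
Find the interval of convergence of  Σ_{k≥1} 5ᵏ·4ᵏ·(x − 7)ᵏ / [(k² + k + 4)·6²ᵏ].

By the ratio test, |a_{k+1}/a_k| = [(k² + k + 4)/((k+1)² + (k+1) + 4)] · 5·4/36 → 5/9.
The series converges when 5/9 · |x − 7| < 1, giving R = 9/5.
Check x = 44/5: the series is dominated by a constant times Σ 1/k², which converges (p = 2 > 1).
When x = 26/5, absolute convergence follows by limit comparison with Σ 1/k².

[26/5, 44/5]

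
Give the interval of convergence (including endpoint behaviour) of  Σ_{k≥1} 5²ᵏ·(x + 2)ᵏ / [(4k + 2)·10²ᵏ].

The ratio of consecutive coefficients is [(4k + 2)/(4(k+1) + 2)] · 25/100 → 1/4.
The series converges when 1/4 · |x + 2| < 1, giving R = 4.
At x = 2: comparison with the harmonic series Σ 1/k shows the series diverges.
Endpoint x = -6: an alternating series whose terms decrease to 0 in absolute value, so it converges by the Leibniz criterion.

[-6, 2)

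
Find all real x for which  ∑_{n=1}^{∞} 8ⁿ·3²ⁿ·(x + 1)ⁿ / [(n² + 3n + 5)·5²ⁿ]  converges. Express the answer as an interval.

Apply the ratio test: |a_{n+1}| / |a_n| = [(n² + 3n + 5)/((n+1)² + 3(n+1) + 5)] · 8·9/25, which tends to 72/25 as n → ∞.
Thus R = 1/(72/25) = 25/72.
Endpoint x = -47/72: absolute convergence follows by limit comparison with Σ 1/n².
When x = -97/72, the terms are on the order of 1/n², so the series converges absolutely by comparison with the p-series (p = 2 > 1).

[-97/72, -47/72]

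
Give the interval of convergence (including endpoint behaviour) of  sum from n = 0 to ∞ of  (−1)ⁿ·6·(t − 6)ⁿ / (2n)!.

(−∞, ∞)

Apply the ratio test: |a_{n+1}| / |a_n| = 6/6 · 1/[(2n+1)·(2n+2)], which tends to 0 as n → ∞.
Since the limit is 0 < 1 for every t, the series converges on all of ℝ and R = ∞.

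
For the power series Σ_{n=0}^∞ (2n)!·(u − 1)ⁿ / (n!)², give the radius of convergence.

Apply the ratio test: |a_{n+1}| / |a_n| = (2n+1)·(2n+2)/(n+1)², which tends to 4 as n → ∞.
Thus R = 1/(4) = 1/4.

R = 1/4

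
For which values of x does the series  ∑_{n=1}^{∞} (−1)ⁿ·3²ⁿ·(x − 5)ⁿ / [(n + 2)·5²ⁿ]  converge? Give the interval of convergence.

(20/9, 70/9]

Ratio test: |a_{n+1}/a_n| = [(n + 2)/((n+1) + 2)] · 9/25 → 9/25 as n → ∞.
Convergence for |x − 5| · 9/25 < 1, i.e. |x − 5| < 25/9. So R = 25/9.
At x = 70/9: convergence follows from the alternating series test (terms decrease monotonically to 0).
Endpoint x = 20/9: the terms behave like c/n; limit comparison with the harmonic series gives divergence.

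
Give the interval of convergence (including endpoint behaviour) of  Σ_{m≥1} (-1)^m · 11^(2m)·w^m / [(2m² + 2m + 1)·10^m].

[-10/121, 10/121]

Ratio test: |a_{m+1}/a_m| = [(2m² + 2m + 1)/(2(m+1)² + 2(m+1) + 1)] · 121/10 → 121/10 as m → ∞.
Hence the series converges for |w| < 1/(121/10) = 10/121, so the radius of convergence is 10/121.
When w = 10/121, absolute convergence follows by limit comparison with Σ 1/m².
At w = -10/121: the terms are on the order of 1/m², so the series converges absolutely by comparison with the p-series (p = 2 > 1).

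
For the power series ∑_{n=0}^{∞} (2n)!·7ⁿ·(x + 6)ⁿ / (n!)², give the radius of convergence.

R = 1/28

Ratio test: |a_{n+1}/a_n| = (2n+1)·(2n+2)/(n+1)² · 7 → 28 as n → ∞.
Convergence for |x + 6| · 28 < 1, i.e. |x + 6| < 1/28. So R = 1/28.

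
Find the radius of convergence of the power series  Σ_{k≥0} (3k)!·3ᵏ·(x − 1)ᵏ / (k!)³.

Ratio test: |a_{k+1}/a_k| = (3k+1)·(3k+2)·(3k+3)/(k+1)³ · 3 → 81 as k → ∞.
The series converges when 81 · |x − 1| < 1, giving R = 1/81.

R = 1/81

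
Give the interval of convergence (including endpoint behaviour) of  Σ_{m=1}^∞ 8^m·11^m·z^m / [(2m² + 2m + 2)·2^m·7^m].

[-7/44, 7/44]

Apply the ratio test: |a_{m+1}| / |a_m| = [(2m² + 2m + 2)/(2(m+1)² + 2(m+1) + 2)] · 8·11/(2·7), which tends to 44/7 as m → ∞.
Hence the series converges for |z| < 1/(44/7) = 7/44, so the radius of convergence is 7/44.
Check z = 7/44: the terms are on the order of 1/m², so the series converges absolutely by comparison with the p-series (p = 2 > 1).
At z = -7/44: the terms are on the order of 1/m², so the series converges absolutely by comparison with the p-series (p = 2 > 1).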